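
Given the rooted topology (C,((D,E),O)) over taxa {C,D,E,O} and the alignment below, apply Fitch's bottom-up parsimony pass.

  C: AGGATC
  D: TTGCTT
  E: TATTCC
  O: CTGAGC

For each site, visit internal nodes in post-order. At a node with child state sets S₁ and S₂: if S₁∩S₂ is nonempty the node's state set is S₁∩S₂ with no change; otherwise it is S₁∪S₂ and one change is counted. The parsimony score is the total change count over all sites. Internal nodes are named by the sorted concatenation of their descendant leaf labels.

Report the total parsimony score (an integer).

[col 0] DE: children D:{T}, E:{T} ∩→ {T}; cost 0
[col 0] DEO: children DE:{T}, O:{C} ∪→ {C,T}; cost 1
[col 0] CDEO: children C:{A}, DEO:{C,T} ∪→ {A,C,T}; cost 1
[col 1] DE: children D:{T}, E:{A} ∪→ {A,T}; cost 1
[col 1] DEO: children DE:{A,T}, O:{T} ∩→ {T}; cost 0
[col 1] CDEO: children C:{G}, DEO:{T} ∪→ {G,T}; cost 1
[col 2] DE: children D:{G}, E:{T} ∪→ {G,T}; cost 1
[col 2] DEO: children DE:{G,T}, O:{G} ∩→ {G}; cost 0
[col 2] CDEO: children C:{G}, DEO:{G} ∩→ {G}; cost 0
[col 3] DE: children D:{C}, E:{T} ∪→ {C,T}; cost 1
[col 3] DEO: children DE:{C,T}, O:{A} ∪→ {A,C,T}; cost 1
[col 3] CDEO: children C:{A}, DEO:{A,C,T} ∩→ {A}; cost 0
[col 4] DE: children D:{T}, E:{C} ∪→ {C,T}; cost 1
[col 4] DEO: children DE:{C,T}, O:{G} ∪→ {C,G,T}; cost 1
[col 4] CDEO: children C:{T}, DEO:{C,G,T} ∩→ {T}; cost 0
[col 5] DE: children D:{T}, E:{C} ∪→ {C,T}; cost 1
[col 5] DEO: children DE:{C,T}, O:{C} ∩→ {C}; cost 0
[col 5] CDEO: children C:{C}, DEO:{C} ∩→ {C}; cost 0
per-site changes: [2, 2, 1, 2, 2, 1]; total = 10

10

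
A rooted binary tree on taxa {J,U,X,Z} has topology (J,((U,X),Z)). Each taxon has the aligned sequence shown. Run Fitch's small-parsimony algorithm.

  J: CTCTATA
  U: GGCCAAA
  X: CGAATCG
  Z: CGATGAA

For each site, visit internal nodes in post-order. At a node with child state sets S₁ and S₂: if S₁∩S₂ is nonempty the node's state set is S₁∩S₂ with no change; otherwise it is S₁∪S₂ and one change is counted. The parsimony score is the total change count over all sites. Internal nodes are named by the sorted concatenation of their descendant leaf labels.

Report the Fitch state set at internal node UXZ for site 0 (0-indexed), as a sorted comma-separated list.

site 0, node UX: U={G} ∪ X={C} → {C,G} (+1)
site 0, node UXZ: UX={C,G} ∩ Z={C} → {C} (+0)
site 0, node JUXZ: J={C} ∩ UXZ={C} → {C} (+0)
site 1, node UX: U={G} ∩ X={G} → {G} (+0)
site 1, node UXZ: UX={G} ∩ Z={G} → {G} (+0)
site 1, node JUXZ: J={T} ∪ UXZ={G} → {G,T} (+1)
site 2, node UX: U={C} ∪ X={A} → {A,C} (+1)
site 2, node UXZ: UX={A,C} ∩ Z={A} → {A} (+0)
site 2, node JUXZ: J={C} ∪ UXZ={A} → {A,C} (+1)
site 3, node UX: U={C} ∪ X={A} → {A,C} (+1)
site 3, node UXZ: UX={A,C} ∪ Z={T} → {A,C,T} (+1)
site 3, node JUXZ: J={T} ∩ UXZ={A,C,T} → {T} (+0)
site 4, node UX: U={A} ∪ X={T} → {A,T} (+1)
site 4, node UXZ: UX={A,T} ∪ Z={G} → {A,G,T} (+1)
site 4, node JUXZ: J={A} ∩ UXZ={A,G,T} → {A} (+0)
site 5, node UX: U={A} ∪ X={C} → {A,C} (+1)
site 5, node UXZ: UX={A,C} ∩ Z={A} → {A} (+0)
site 5, node JUXZ: J={T} ∪ UXZ={A} → {A,T} (+1)
site 6, node UX: U={A} ∪ X={G} → {A,G} (+1)
site 6, node UXZ: UX={A,G} ∩ Z={A} → {A} (+0)
site 6, node JUXZ: J={A} ∩ UXZ={A} → {A} (+0)
per-site changes: [1, 1, 2, 2, 2, 2, 1]; total = 11

C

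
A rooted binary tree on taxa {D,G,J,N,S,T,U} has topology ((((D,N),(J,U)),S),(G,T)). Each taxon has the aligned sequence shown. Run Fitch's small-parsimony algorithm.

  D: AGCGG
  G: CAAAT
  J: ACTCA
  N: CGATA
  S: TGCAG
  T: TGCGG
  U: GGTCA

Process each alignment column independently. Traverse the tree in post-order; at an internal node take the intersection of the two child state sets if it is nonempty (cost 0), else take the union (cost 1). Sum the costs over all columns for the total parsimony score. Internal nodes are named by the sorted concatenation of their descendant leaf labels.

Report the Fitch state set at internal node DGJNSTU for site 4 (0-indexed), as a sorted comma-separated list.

G

[col 0] DN: children D:{A}, N:{C} ∪→ {A,C}; cost 1
[col 0] JU: children J:{A}, U:{G} ∪→ {A,G}; cost 1
[col 0] DJNU: children DN:{A,C}, JU:{A,G} ∩→ {A}; cost 0
[col 0] DJNSU: children DJNU:{A}, S:{T} ∪→ {A,T}; cost 1
[col 0] GT: children G:{C}, T:{T} ∪→ {C,T}; cost 1
[col 0] DGJNSTU: children DJNSU:{A,T}, GT:{C,T} ∩→ {T}; cost 0
[col 1] DN: children D:{G}, N:{G} ∩→ {G}; cost 0
[col 1] JU: children J:{C}, U:{G} ∪→ {C,G}; cost 1
[col 1] DJNU: children DN:{G}, JU:{C,G} ∩→ {G}; cost 0
[col 1] DJNSU: children DJNU:{G}, S:{G} ∩→ {G}; cost 0
[col 1] GT: children G:{A}, T:{G} ∪→ {A,G}; cost 1
[col 1] DGJNSTU: children DJNSU:{G}, GT:{A,G} ∩→ {G}; cost 0
[col 2] DN: children D:{C}, N:{A} ∪→ {A,C}; cost 1
[col 2] JU: children J:{T}, U:{T} ∩→ {T}; cost 0
[col 2] DJNU: children DN:{A,C}, JU:{T} ∪→ {A,C,T}; cost 1
[col 2] DJNSU: children DJNU:{A,C,T}, S:{C} ∩→ {C}; cost 0
[col 2] GT: children G:{A}, T:{C} ∪→ {A,C}; cost 1
[col 2] DGJNSTU: children DJNSU:{C}, GT:{A,C} ∩→ {C}; cost 0
[col 3] DN: children D:{G}, N:{T} ∪→ {G,T}; cost 1
[col 3] JU: children J:{C}, U:{C} ∩→ {C}; cost 0
[col 3] DJNU: children DN:{G,T}, JU:{C} ∪→ {C,G,T}; cost 1
[col 3] DJNSU: children DJNU:{C,G,T}, S:{A} ∪→ {A,C,G,T}; cost 1
[col 3] GT: children G:{A}, T:{G} ∪→ {A,G}; cost 1
[col 3] DGJNSTU: children DJNSU:{A,C,G,T}, GT:{A,G} ∩→ {A,G}; cost 0
[col 4] DN: children D:{G}, N:{A} ∪→ {A,G}; cost 1
[col 4] JU: children J:{A}, U:{A} ∩→ {A}; cost 0
[col 4] DJNU: children DN:{A,G}, JU:{A} ∩→ {A}; cost 0
[col 4] DJNSU: children DJNU:{A}, S:{G} ∪→ {A,G}; cost 1
[col 4] GT: children G:{T}, T:{G} ∪→ {G,T}; cost 1
[col 4] DGJNSTU: children DJNSU:{A,G}, GT:{G,T} ∩→ {G}; cost 0
per-site changes: [4, 2, 3, 4, 3]; total = 16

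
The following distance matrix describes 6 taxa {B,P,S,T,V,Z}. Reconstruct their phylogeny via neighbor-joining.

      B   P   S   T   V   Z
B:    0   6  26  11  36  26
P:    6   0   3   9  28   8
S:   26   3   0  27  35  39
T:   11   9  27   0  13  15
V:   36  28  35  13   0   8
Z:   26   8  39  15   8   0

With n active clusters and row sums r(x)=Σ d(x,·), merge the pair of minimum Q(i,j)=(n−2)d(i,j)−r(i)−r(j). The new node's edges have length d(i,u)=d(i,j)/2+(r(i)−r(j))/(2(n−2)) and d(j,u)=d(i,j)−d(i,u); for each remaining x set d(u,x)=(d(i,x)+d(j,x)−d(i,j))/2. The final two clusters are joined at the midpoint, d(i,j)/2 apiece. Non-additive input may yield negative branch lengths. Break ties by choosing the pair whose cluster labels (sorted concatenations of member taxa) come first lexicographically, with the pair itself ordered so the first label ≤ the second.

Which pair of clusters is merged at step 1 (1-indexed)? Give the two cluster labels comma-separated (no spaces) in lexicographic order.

iteration 1: select V,Z (d=8, Q=-184); attach at lengths (7, 1); label the merged cluster VZ
  updated: d(B,VZ)=27, d(P,VZ)=14, d(S,VZ)=33, d(T,VZ)=10
iteration 2: select P,S (d=3, Q=-112); attach at lengths (-8, 11); label the merged cluster PS
  updated: d(B,PS)=29/2, d(PS,T)=33/2, d(PS,VZ)=22
iteration 3: select B,PS (d=29/2, Q=-153/2); attach at lengths (57/8, 59/8); label the merged cluster BPS
  updated: d(BPS,T)=13/2, d(BPS,VZ)=69/4
iteration 4: select BPS,T (d=13/2, Q=-135/4); attach at lengths (55/8, -3/8); label the merged cluster BPST
  updated: d(BPST,VZ)=83/8
iteration 5: select BPST,VZ (d=83/8); attach at lengths (83/16, 83/16); label the merged cluster BPSTVZ
final tree: (((B:57/8,(P:-8,S:11):59/8):55/8,T:-3/8):83/16,(V:7,Z:1):83/16)
total length: 339/8

V,Z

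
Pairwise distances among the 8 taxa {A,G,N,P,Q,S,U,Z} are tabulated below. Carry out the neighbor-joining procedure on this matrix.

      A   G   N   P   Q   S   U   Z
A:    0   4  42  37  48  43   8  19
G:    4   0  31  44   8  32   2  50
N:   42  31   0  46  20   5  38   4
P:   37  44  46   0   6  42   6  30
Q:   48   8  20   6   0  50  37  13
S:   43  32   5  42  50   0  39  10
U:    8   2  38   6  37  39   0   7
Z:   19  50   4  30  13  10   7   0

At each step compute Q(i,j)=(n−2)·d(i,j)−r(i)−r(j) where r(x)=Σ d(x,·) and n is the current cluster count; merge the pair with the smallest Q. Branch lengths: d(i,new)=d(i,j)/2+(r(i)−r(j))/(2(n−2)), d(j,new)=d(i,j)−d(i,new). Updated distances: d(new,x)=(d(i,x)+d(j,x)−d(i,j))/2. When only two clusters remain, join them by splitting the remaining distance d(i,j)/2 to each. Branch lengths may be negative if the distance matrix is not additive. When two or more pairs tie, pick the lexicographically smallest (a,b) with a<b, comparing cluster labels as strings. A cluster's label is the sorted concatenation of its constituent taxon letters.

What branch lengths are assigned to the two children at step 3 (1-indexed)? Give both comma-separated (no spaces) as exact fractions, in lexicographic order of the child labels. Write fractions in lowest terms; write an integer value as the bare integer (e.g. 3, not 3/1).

step 1: merge (N,S) at d=5, Q=-377; branch lengths N→-5/12, S→65/12; new cluster NS
  updated: d(A,NS)=40, d(G,NS)=29, d(NS,P)=83/2, d(NS,Q)=65/2, d(NS,U)=36, d(NS,Z)=9/2
step 2: merge (NS,Z) at d=9/2, Q=-569/2; branch lengths NS→33/4, Z→-15/4; new cluster NSZ
  updated: d(A,NSZ)=109/4, d(G,NSZ)=149/4, d(NSZ,P)=67/2, d(NSZ,Q)=41/2, d(NSZ,U)=77/4
step 3: merge (P,Q) at d=6, Q=-222; branch lengths P→31/8, Q→17/8; new cluster PQ
  updated: d(A,PQ)=79/2, d(G,PQ)=23, d(NSZ,PQ)=24, d(PQ,U)=37/2
step 4: merge (NSZ,PQ) at d=24, Q=-563/4; branch lengths NSZ→299/24, PQ→277/24; new cluster NPQSZ
  updated: d(A,NPQSZ)=171/8, d(G,NPQSZ)=145/8, d(NPQSZ,U)=55/8
step 5: merge (A,G) at d=4, Q=-99/2; branch lengths A→69/16, G→-5/16; new cluster AG
  updated: d(AG,NPQSZ)=71/4, d(AG,U)=3
step 6: merge (AG,NPQSZ) at d=71/4, Q=-221/8; branch lengths AG→111/16, NPQSZ→173/16; new cluster AGNPQSZ
  updated: d(AGNPQSZ,U)=-63/16
step 7: merge (AGNPQSZ,U) at d=-63/16; branch lengths AGNPQSZ→-63/32, U→-63/32; new cluster AGNPQSUZ
final tree: (((A:69/16,G:-5/16):111/16,(((N:-5/12,S:65/12):33/4,Z:-15/4):299/24,(P:31/8,Q:17/8):277/24):173/16):-63/32,U:-63/32)
total length: 917/16

31/8,17/8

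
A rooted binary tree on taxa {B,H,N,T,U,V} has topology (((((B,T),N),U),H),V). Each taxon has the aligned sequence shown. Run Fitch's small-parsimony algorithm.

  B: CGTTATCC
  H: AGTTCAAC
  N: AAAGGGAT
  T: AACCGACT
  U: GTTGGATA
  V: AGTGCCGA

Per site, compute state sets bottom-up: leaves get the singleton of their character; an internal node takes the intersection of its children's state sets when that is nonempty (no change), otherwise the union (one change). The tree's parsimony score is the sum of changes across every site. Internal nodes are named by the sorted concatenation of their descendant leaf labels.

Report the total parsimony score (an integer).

site 0, node BT: B={C} ∪ T={A} → {A,C} (+1)
site 0, node BNT: BT={A,C} ∩ N={A} → {A} (+0)
site 0, node BNTU: BNT={A} ∪ U={G} → {A,G} (+1)
site 0, node BHNTU: BNTU={A,G} ∩ H={A} → {A} (+0)
site 0, node BHNTUV: BHNTU={A} ∩ V={A} → {A} (+0)
site 1, node BT: B={G} ∪ T={A} → {A,G} (+1)
site 1, node BNT: BT={A,G} ∩ N={A} → {A} (+0)
site 1, node BNTU: BNT={A} ∪ U={T} → {A,T} (+1)
site 1, node BHNTU: BNTU={A,T} ∪ H={G} → {A,G,T} (+1)
site 1, node BHNTUV: BHNTU={A,G,T} ∩ V={G} → {G} (+0)
site 2, node BT: B={T} ∪ T={C} → {C,T} (+1)
site 2, node BNT: BT={C,T} ∪ N={A} → {A,C,T} (+1)
site 2, node BNTU: BNT={A,C,T} ∩ U={T} → {T} (+0)
site 2, node BHNTU: BNTU={T} ∩ H={T} → {T} (+0)
site 2, node BHNTUV: BHNTU={T} ∩ V={T} → {T} (+0)
site 3, node BT: B={T} ∪ T={C} → {C,T} (+1)
site 3, node BNT: BT={C,T} ∪ N={G} → {C,G,T} (+1)
site 3, node BNTU: BNT={C,G,T} ∩ U={G} → {G} (+0)
site 3, node BHNTU: BNTU={G} ∪ H={T} → {G,T} (+1)
site 3, node BHNTUV: BHNTU={G,T} ∩ V={G} → {G} (+0)
site 4, node BT: B={A} ∪ T={G} → {A,G} (+1)
site 4, node BNT: BT={A,G} ∩ N={G} → {G} (+0)
site 4, node BNTU: BNT={G} ∩ U={G} → {G} (+0)
site 4, node BHNTU: BNTU={G} ∪ H={C} → {C,G} (+1)
site 4, node BHNTUV: BHNTU={C,G} ∩ V={C} → {C} (+0)
site 5, node BT: B={T} ∪ T={A} → {A,T} (+1)
site 5, node BNT: BT={A,T} ∪ N={G} → {A,G,T} (+1)
site 5, node BNTU: BNT={A,G,T} ∩ U={A} → {A} (+0)
site 5, node BHNTU: BNTU={A} ∩ H={A} → {A} (+0)
site 5, node BHNTUV: BHNTU={A} ∪ V={C} → {A,C} (+1)
site 6, node BT: B={C} ∩ T={C} → {C} (+0)
site 6, node BNT: BT={C} ∪ N={A} → {A,C} (+1)
site 6, node BNTU: BNT={A,C} ∪ U={T} → {A,C,T} (+1)
site 6, node BHNTU: BNTU={A,C,T} ∩ H={A} → {A} (+0)
site 6, node BHNTUV: BHNTU={A} ∪ V={G} → {A,G} (+1)
site 7, node BT: B={C} ∪ T={T} → {C,T} (+1)
site 7, node BNT: BT={C,T} ∩ N={T} → {T} (+0)
site 7, node BNTU: BNT={T} ∪ U={A} → {A,T} (+1)
site 7, node BHNTU: BNTU={A,T} ∪ H={C} → {A,C,T} (+1)
site 7, node BHNTUV: BHNTU={A,C,T} ∩ V={A} → {A} (+0)
per-site changes: [2, 3, 2, 3, 2, 3, 3, 3]; total = 21

21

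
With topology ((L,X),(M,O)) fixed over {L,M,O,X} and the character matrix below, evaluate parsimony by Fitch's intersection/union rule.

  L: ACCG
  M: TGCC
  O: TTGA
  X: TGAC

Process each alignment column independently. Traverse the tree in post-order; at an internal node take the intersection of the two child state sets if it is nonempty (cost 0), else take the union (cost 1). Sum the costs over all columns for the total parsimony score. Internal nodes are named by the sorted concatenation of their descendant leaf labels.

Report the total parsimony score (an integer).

7

[col 0] LX: children L:{A}, X:{T} ∪→ {A,T}; cost 1
[col 0] MO: children M:{T}, O:{T} ∩→ {T}; cost 0
[col 0] LMOX: children LX:{A,T}, MO:{T} ∩→ {T}; cost 0
[col 1] LX: children L:{C}, X:{G} ∪→ {C,G}; cost 1
[col 1] MO: children M:{G}, O:{T} ∪→ {G,T}; cost 1
[col 1] LMOX: children LX:{C,G}, MO:{G,T} ∩→ {G}; cost 0
[col 2] LX: children L:{C}, X:{A} ∪→ {A,C}; cost 1
[col 2] MO: children M:{C}, O:{G} ∪→ {C,G}; cost 1
[col 2] LMOX: children LX:{A,C}, MO:{C,G} ∩→ {C}; cost 0
[col 3] LX: children L:{G}, X:{C} ∪→ {C,G}; cost 1
[col 3] MO: children M:{C}, O:{A} ∪→ {A,C}; cost 1
[col 3] LMOX: children LX:{C,G}, MO:{A,C} ∩→ {C}; cost 0
per-site changes: [1, 2, 2, 2]; total = 7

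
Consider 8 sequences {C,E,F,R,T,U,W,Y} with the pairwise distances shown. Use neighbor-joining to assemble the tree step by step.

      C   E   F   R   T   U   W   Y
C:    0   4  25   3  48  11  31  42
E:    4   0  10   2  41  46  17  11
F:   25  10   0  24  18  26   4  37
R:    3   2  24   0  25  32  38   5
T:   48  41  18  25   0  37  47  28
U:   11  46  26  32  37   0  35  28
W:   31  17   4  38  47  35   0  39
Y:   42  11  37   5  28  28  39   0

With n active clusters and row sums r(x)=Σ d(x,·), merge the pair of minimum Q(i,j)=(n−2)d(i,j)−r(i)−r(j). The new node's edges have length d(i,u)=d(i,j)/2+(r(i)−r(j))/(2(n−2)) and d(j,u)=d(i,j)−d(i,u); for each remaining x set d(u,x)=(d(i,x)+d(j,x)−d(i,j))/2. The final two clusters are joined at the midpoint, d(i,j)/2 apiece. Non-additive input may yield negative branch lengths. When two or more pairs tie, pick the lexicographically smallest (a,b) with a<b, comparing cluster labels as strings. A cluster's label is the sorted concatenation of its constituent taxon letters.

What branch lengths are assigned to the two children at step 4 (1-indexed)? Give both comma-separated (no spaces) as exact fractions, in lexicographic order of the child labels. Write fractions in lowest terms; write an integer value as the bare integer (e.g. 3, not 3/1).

1. join F+W (d=4, Q=-331) ⇒ FW; edges |F|=-43/12, |W|=91/12
  updated: d(C,FW)=26, d(E,FW)=23/2, d(FW,R)=29, d(FW,T)=61/2, d(FW,U)=57/2, d(FW,Y)=36
2. join C+U (d=11, Q=-523/2) ⇒ CU; edges |C|=13/20, |U|=207/20
  updated: d(CU,E)=39/2, d(CU,FW)=87/4, d(CU,R)=12, d(CU,T)=37, d(CU,Y)=59/2
3. join FW+T (d=61/2, Q=-673/4) ⇒ FTW; edges |FW|=357/32, |T|=619/32
  updated: d(CU,FTW)=113/8, d(E,FTW)=11, d(FTW,R)=47/4, d(FTW,Y)=67/4
4. join CU+FTW (d=113/8, Q=-691/8) ⇒ CFTUW; edges |CU|=511/48, |FTW|=167/48
  updated: d(CFTUW,E)=131/16, d(CFTUW,R)=77/16, d(CFTUW,Y)=257/16
5. join CFTUW+E (d=131/16, Q=-271/8) ⇒ CEFTUW; edges |CFTUW|=97/16, |E|=17/8
  updated: d(CEFTUW,R)=-11/16, d(CEFTUW,Y)=151/16
6. join CEFTUW+R (d=-11/16, Q=-55/4) ⇒ CEFRTUW; edges |CEFTUW|=15/8, |R|=-41/16
  updated: d(CEFRTUW,Y)=121/16
7. join CEFRTUW+Y (d=121/16) ⇒ CEFRTUWY; edges |CEFRTUW|=121/32, |Y|=121/32
final tree: (((((C:13/20,U:207/20):511/48,((F:-43/12,W:91/12):357/32,T:619/32):167/48):97/16,E:17/8):15/8,R:-41/16):121/32,Y:121/32)
total length: 1195/16

511/48,167/48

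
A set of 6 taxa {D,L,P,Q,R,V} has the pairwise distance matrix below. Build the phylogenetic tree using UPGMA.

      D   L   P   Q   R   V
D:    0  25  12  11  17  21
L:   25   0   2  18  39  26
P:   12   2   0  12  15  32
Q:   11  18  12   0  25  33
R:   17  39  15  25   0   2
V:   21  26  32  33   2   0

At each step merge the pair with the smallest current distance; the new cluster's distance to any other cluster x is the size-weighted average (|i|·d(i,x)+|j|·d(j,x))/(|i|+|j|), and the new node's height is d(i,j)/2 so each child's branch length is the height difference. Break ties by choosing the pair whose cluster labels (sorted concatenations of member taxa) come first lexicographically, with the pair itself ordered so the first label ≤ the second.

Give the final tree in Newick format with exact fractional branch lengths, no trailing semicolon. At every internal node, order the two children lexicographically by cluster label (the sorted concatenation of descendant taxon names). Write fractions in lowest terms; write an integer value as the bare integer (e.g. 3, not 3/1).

(((D:11/2,Q:11/2):23/8,(L:1,P:1):59/8):37/8,(R:1,V:1):12)

iteration 1: select L,P (d=2); attach at lengths (1, 1); label the merged cluster LP
  updated: d(D,LP)=37/2, d(LP,Q)=15, d(LP,R)=27, d(LP,V)=29
iteration 2: select R,V (d=2); attach at lengths (1, 1); label the merged cluster RV
  updated: d(D,RV)=19, d(LP,RV)=28, d(Q,RV)=29
iteration 3: select D,Q (d=11); attach at lengths (11/2, 11/2); label the merged cluster DQ
  updated: d(DQ,LP)=67/4, d(DQ,RV)=24
iteration 4: select DQ,LP (d=67/4); attach at lengths (23/8, 59/8); label the merged cluster DLPQ
  updated: d(DLPQ,RV)=26
iteration 5: select DLPQ,RV (d=26); attach at lengths (37/8, 12); label the merged cluster DLPQRV
final tree: (((D:11/2,Q:11/2):23/8,(L:1,P:1):59/8):37/8,(R:1,V:1):12)
total length: 335/8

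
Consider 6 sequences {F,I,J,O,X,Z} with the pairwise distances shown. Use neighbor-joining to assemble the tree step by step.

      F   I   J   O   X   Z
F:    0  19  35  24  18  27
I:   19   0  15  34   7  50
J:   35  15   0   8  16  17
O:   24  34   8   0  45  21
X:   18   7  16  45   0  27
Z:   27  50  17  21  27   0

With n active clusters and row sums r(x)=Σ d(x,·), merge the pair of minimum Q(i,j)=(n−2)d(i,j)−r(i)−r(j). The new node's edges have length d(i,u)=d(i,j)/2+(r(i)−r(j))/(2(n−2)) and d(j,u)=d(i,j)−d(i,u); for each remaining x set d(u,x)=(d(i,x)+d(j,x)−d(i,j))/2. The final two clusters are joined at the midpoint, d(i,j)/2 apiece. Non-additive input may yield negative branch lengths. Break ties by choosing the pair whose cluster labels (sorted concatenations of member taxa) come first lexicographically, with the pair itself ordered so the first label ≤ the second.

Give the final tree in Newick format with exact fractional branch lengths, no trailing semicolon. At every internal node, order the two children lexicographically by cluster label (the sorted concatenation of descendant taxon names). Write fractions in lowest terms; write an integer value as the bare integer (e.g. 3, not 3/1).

((((F:8,(I:5,X:2):7):95/8,Z:93/8):27/8,J:11/8):53/16,O:53/16)

step 1: merge (I,X) at d=7, Q=-210; branch lengths I→5, X→2; new cluster IX
  updated: d(F,IX)=15, d(IX,J)=12, d(IX,O)=36, d(IX,Z)=35
step 2: merge (F,IX) at d=15, Q=-154; branch lengths F→8, IX→7; new cluster FIX
  updated: d(FIX,J)=16, d(FIX,O)=45/2, d(FIX,Z)=47/2
step 3: merge (FIX,Z) at d=47/2, Q=-153/2; branch lengths FIX→95/8, Z→93/8; new cluster FIXZ
  updated: d(FIXZ,J)=19/4, d(FIXZ,O)=10
step 4: merge (FIXZ,J) at d=19/4, Q=-91/4; branch lengths FIXZ→27/8, J→11/8; new cluster FIJXZ
  updated: d(FIJXZ,O)=53/8
step 5: merge (FIJXZ,O) at d=53/8; branch lengths FIJXZ→53/16, O→53/16; new cluster FIJOXZ
final tree: ((((F:8,(I:5,X:2):7):95/8,Z:93/8):27/8,J:11/8):53/16,O:53/16)
total length: 455/8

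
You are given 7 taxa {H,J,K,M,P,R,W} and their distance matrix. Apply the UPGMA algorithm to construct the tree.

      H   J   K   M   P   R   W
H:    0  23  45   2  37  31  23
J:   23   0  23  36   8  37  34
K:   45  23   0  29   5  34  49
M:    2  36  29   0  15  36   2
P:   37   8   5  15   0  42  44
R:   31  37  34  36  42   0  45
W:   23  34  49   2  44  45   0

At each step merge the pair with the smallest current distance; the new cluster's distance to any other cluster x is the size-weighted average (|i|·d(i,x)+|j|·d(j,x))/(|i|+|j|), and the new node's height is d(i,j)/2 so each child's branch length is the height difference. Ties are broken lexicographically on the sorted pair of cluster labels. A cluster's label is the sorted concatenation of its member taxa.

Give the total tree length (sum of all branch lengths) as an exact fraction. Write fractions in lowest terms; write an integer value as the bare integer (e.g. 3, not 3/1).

217/3

1. join H+M (d=2) ⇒ HM; edges |H|=1, |M|=1
  updated: d(HM,J)=59/2, d(HM,K)=37, d(HM,P)=26, d(HM,R)=67/2, d(HM,W)=25/2
2. join K+P (d=5) ⇒ KP; edges |K|=5/2, |P|=5/2
  updated: d(HM,KP)=63/2, d(J,KP)=31/2, d(KP,R)=38, d(KP,W)=93/2
3. join HM+W (d=25/2) ⇒ HMW; edges |HM|=21/4, |W|=25/4
  updated: d(HMW,J)=31, d(HMW,KP)=73/2, d(HMW,R)=112/3
4. join J+KP (d=31/2) ⇒ JKP; edges |J|=31/4, |KP|=21/4
  updated: d(HMW,JKP)=104/3, d(JKP,R)=113/3
5. join HMW+JKP (d=104/3) ⇒ HJKMPW; edges |HMW|=133/12, |JKP|=115/12
  updated: d(HJKMPW,R)=75/2
6. join HJKMPW+R (d=75/2) ⇒ HJKMPRW; edges |HJKMPW|=17/12, |R|=75/4
final tree: ((((H:1,M:1):21/4,W:25/4):133/12,(J:31/4,(K:5/2,P:5/2):21/4):115/12):17/12,R:75/4)
total length: 217/3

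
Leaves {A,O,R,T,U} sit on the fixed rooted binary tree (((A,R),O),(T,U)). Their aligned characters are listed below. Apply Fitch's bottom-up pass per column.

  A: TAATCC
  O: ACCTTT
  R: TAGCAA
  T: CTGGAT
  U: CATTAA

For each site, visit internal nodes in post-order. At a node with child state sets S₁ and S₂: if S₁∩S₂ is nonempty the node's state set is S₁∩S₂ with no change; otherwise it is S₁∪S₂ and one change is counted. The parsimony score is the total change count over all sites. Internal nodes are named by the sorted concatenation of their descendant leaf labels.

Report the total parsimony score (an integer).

site 0, node AR: A={T} ∩ R={T} → {T} (+0)
site 0, node AOR: AR={T} ∪ O={A} → {A,T} (+1)
site 0, node TU: T={C} ∩ U={C} → {C} (+0)
site 0, node AORTU: AOR={A,T} ∪ TU={C} → {A,C,T} (+1)
site 1, node AR: A={A} ∩ R={A} → {A} (+0)
site 1, node AOR: AR={A} ∪ O={C} → {A,C} (+1)
site 1, node TU: T={T} ∪ U={A} → {A,T} (+1)
site 1, node AORTU: AOR={A,C} ∩ TU={A,T} → {A} (+0)
site 2, node AR: A={A} ∪ R={G} → {A,G} (+1)
site 2, node AOR: AR={A,G} ∪ O={C} → {A,C,G} (+1)
site 2, node TU: T={G} ∪ U={T} → {G,T} (+1)
site 2, node AORTU: AOR={A,C,G} ∩ TU={G,T} → {G} (+0)
site 3, node AR: A={T} ∪ R={C} → {C,T} (+1)
site 3, node AOR: AR={C,T} ∩ O={T} → {T} (+0)
site 3, node TU: T={G} ∪ U={T} → {G,T} (+1)
site 3, node AORTU: AOR={T} ∩ TU={G,T} → {T} (+0)
site 4, node AR: A={C} ∪ R={A} → {A,C} (+1)
site 4, node AOR: AR={A,C} ∪ O={T} → {A,C,T} (+1)
site 4, node TU: T={A} ∩ U={A} → {A} (+0)
site 4, node AORTU: AOR={A,C,T} ∩ TU={A} → {A} (+0)
site 5, node AR: A={C} ∪ R={A} → {A,C} (+1)
site 5, node AOR: AR={A,C} ∪ O={T} → {A,C,T} (+1)
site 5, node TU: T={T} ∪ U={A} → {A,T} (+1)
site 5, node AORTU: AOR={A,C,T} ∩ TU={A,T} → {A,T} (+0)
per-site changes: [2, 2, 3, 2, 2, 3]; total = 14

14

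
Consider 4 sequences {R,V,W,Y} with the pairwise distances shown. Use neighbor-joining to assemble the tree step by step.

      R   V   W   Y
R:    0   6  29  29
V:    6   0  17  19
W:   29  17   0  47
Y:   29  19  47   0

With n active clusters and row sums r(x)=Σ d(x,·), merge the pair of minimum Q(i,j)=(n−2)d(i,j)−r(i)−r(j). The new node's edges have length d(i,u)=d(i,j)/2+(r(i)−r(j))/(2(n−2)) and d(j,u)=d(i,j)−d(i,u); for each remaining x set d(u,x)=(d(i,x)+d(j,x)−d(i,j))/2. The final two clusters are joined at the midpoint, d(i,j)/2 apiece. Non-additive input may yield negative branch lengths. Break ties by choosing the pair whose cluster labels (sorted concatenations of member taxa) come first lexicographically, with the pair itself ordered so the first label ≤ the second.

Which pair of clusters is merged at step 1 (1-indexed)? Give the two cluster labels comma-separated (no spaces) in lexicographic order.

R,Y

iteration 1: select R,Y (d=29, Q=-101); attach at lengths (27/4, 89/4); label the merged cluster RY
  updated: d(RY,V)=-2, d(RY,W)=47/2
iteration 2: select RY,V (d=-2, Q=-77/2); attach at lengths (9/4, -17/4); label the merged cluster RVY
  updated: d(RVY,W)=85/4
iteration 3: select RVY,W (d=85/4); attach at lengths (85/8, 85/8); label the merged cluster RVWY
final tree: (((R:27/4,Y:89/4):9/4,V:-17/4):85/8,W:85/8)
total length: 193/4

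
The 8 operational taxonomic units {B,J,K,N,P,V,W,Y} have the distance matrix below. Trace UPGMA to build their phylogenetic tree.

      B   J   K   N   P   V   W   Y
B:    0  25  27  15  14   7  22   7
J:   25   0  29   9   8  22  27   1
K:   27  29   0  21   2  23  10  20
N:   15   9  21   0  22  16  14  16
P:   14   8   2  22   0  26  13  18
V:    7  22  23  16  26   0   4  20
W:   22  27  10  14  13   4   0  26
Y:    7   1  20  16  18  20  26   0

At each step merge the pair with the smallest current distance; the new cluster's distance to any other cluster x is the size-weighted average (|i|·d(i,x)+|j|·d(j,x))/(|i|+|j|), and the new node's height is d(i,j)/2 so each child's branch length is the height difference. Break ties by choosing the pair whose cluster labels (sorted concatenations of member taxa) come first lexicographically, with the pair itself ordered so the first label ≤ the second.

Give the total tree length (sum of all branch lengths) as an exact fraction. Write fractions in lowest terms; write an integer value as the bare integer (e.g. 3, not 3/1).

step 1: merge (J,Y) at d=1; branch lengths J→1/2, Y→1/2; new cluster JY
  updated: d(B,JY)=16, d(JY,K)=49/2, d(JY,N)=25/2, d(JY,P)=13, d(JY,V)=21, d(JY,W)=53/2
step 2: merge (K,P) at d=2; branch lengths K→1, P→1; new cluster KP
  updated: d(B,KP)=41/2, d(JY,KP)=75/4, d(KP,N)=43/2, d(KP,V)=49/2, d(KP,W)=23/2
step 3: merge (V,W) at d=4; branch lengths V→2, W→2; new cluster VW
  updated: d(B,VW)=29/2, d(JY,VW)=95/4, d(KP,VW)=18, d(N,VW)=15
step 4: merge (JY,N) at d=25/2; branch lengths JY→23/4, N→25/4; new cluster JNY
  updated: d(B,JNY)=47/3, d(JNY,KP)=59/3, d(JNY,VW)=125/6
step 5: merge (B,VW) at d=29/2; branch lengths B→29/4, VW→21/4; new cluster BVW
  updated: d(BVW,JNY)=172/9, d(BVW,KP)=113/6
step 6: merge (BVW,KP) at d=113/6; branch lengths BVW→13/6, KP→101/12; new cluster BKPVW
  updated: d(BKPVW,JNY)=58/3
step 7: merge (BKPVW,JNY) at d=58/3; branch lengths BKPVW→1/4, JNY→41/12; new cluster BJKNPVWY
final tree: (((B:29/4,(V:2,W:2):21/4):13/6,(K:1,P:1):101/12):1/4,((J:1/2,Y:1/2):23/4,N:25/4):41/12)
total length: 183/4

183/4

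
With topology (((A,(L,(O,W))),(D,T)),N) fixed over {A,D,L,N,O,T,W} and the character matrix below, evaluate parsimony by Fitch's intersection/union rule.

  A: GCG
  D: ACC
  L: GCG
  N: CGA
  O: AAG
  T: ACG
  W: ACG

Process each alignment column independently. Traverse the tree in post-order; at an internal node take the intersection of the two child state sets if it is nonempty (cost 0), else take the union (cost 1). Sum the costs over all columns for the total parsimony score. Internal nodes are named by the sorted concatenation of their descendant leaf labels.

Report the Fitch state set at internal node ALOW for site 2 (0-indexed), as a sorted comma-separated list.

[col 0] OW: children O:{A}, W:{A} ∩→ {A}; cost 0
[col 0] LOW: children L:{G}, OW:{A} ∪→ {A,G}; cost 1
[col 0] ALOW: children A:{G}, LOW:{A,G} ∩→ {G}; cost 0
[col 0] DT: children D:{A}, T:{A} ∩→ {A}; cost 0
[col 0] ADLOTW: children ALOW:{G}, DT:{A} ∪→ {A,G}; cost 1
[col 0] ADLNOTW: children ADLOTW:{A,G}, N:{C} ∪→ {A,C,G}; cost 1
[col 1] OW: children O:{A}, W:{C} ∪→ {A,C}; cost 1
[col 1] LOW: children L:{C}, OW:{A,C} ∩→ {C}; cost 0
[col 1] ALOW: children A:{C}, LOW:{C} ∩→ {C}; cost 0
[col 1] DT: children D:{C}, T:{C} ∩→ {C}; cost 0
[col 1] ADLOTW: children ALOW:{C}, DT:{C} ∩→ {C}; cost 0
[col 1] ADLNOTW: children ADLOTW:{C}, N:{G} ∪→ {C,G}; cost 1
[col 2] OW: children O:{G}, W:{G} ∩→ {G}; cost 0
[col 2] LOW: children L:{G}, OW:{G} ∩→ {G}; cost 0
[col 2] ALOW: children A:{G}, LOW:{G} ∩→ {G}; cost 0
[col 2] DT: children D:{C}, T:{G} ∪→ {C,G}; cost 1
[col 2] ADLOTW: children ALOW:{G}, DT:{C,G} ∩→ {G}; cost 0
[col 2] ADLNOTW: children ADLOTW:{G}, N:{A} ∪→ {A,G}; cost 1
per-site changes: [3, 2, 2]; total = 7

G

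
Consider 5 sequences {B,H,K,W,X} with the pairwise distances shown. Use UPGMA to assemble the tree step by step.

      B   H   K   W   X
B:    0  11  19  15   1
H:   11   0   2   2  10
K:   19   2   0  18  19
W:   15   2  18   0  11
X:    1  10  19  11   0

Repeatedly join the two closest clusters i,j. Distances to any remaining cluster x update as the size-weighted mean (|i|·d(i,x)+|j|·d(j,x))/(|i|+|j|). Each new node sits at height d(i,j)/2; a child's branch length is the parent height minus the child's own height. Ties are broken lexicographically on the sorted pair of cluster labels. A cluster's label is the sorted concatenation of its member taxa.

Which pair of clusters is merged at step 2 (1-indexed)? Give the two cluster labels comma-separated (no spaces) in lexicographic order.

H,K

step 1: merge (B,X) at d=1; branch lengths B→1/2, X→1/2; new cluster BX
  updated: d(BX,H)=21/2, d(BX,K)=19, d(BX,W)=13
step 2: merge (H,K) at d=2; branch lengths H→1, K→1; new cluster HK
  updated: d(BX,HK)=59/4, d(HK,W)=10
step 3: merge (HK,W) at d=10; branch lengths HK→4, W→5; new cluster HKW
  updated: d(BX,HKW)=85/6
step 4: merge (BX,HKW) at d=85/6; branch lengths BX→79/12, HKW→25/12; new cluster BHKWX
final tree: ((B:1/2,X:1/2):79/12,((H:1,K:1):4,W:5):25/12)
total length: 62/3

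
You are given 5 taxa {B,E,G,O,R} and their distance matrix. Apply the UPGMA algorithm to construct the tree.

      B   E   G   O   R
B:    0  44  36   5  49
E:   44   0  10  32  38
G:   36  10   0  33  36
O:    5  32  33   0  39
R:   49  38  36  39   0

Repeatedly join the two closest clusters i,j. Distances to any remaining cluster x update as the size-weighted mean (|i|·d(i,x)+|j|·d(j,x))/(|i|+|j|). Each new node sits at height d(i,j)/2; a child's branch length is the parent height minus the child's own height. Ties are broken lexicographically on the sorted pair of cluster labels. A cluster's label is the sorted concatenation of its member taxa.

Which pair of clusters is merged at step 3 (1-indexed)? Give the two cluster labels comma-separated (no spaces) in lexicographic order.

step 1: merge (B,O) at d=5; branch lengths B→5/2, O→5/2; new cluster BO
  updated: d(BO,E)=38, d(BO,G)=69/2, d(BO,R)=44
step 2: merge (E,G) at d=10; branch lengths E→5, G→5; new cluster EG
  updated: d(BO,EG)=145/4, d(EG,R)=37
step 3: merge (BO,EG) at d=145/4; branch lengths BO→125/8, EG→105/8; new cluster BEGO
  updated: d(BEGO,R)=81/2
step 4: merge (BEGO,R) at d=81/2; branch lengths BEGO→17/8, R→81/4; new cluster BEGOR
final tree: (((B:5/2,O:5/2):125/8,(E:5,G:5):105/8):17/8,R:81/4)
total length: 529/8

BO,EG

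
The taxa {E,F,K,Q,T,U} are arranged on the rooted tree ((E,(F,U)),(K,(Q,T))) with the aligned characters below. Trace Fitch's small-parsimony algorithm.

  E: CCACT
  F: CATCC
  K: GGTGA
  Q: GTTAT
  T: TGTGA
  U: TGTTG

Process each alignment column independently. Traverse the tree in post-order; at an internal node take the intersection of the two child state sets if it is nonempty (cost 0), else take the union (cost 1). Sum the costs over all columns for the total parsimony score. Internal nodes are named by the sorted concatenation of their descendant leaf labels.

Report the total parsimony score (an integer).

FU@0: {C} ∪ {T} = {C,T} (union, +1)
EFU@0: {C} ∩ {C,T} = {C} (intersection, +0)
QT@0: {G} ∪ {T} = {G,T} (union, +1)
KQT@0: {G} ∩ {G,T} = {G} (intersection, +0)
EFKQTU@0: {C} ∪ {G} = {C,G} (union, +1)
FU@1: {A} ∪ {G} = {A,G} (union, +1)
EFU@1: {C} ∪ {A,G} = {A,C,G} (union, +1)
QT@1: {T} ∪ {G} = {G,T} (union, +1)
KQT@1: {G} ∩ {G,T} = {G} (intersection, +0)
EFKQTU@1: {A,C,G} ∩ {G} = {G} (intersection, +0)
FU@2: {T} ∩ {T} = {T} (intersection, +0)
EFU@2: {A} ∪ {T} = {A,T} (union, +1)
QT@2: {T} ∩ {T} = {T} (intersection, +0)
KQT@2: {T} ∩ {T} = {T} (intersection, +0)
EFKQTU@2: {A,T} ∩ {T} = {T} (intersection, +0)
FU@3: {C} ∪ {T} = {C,T} (union, +1)
EFU@3: {C} ∩ {C,T} = {C} (intersection, +0)
QT@3: {A} ∪ {G} = {A,G} (union, +1)
KQT@3: {G} ∩ {A,G} = {G} (intersection, +0)
EFKQTU@3: {C} ∪ {G} = {C,G} (union, +1)
FU@4: {C} ∪ {G} = {C,G} (union, +1)
EFU@4: {T} ∪ {C,G} = {C,G,T} (union, +1)
QT@4: {T} ∪ {A} = {A,T} (union, +1)
KQT@4: {A} ∩ {A,T} = {A} (intersection, +0)
EFKQTU@4: {C,G,T} ∪ {A} = {A,C,G,T} (union, +1)
per-site changes: [3, 3, 1, 3, 4]; total = 14

14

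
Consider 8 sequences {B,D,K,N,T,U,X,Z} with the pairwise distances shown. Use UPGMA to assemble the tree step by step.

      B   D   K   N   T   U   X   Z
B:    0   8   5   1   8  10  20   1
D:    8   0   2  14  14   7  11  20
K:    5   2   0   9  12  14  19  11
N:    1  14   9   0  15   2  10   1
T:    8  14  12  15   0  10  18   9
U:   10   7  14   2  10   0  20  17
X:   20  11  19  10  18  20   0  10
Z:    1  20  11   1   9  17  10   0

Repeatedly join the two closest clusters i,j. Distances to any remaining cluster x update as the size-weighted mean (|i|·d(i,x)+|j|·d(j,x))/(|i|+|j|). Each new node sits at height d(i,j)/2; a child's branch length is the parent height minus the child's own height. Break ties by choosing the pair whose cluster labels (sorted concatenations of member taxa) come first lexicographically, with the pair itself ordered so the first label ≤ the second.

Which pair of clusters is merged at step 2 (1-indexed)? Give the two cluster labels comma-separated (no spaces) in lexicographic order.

BN,Z

step 1: merge (B,N) at d=1; branch lengths B→1/2, N→1/2; new cluster BN
  updated: d(BN,D)=11, d(BN,K)=7, d(BN,T)=23/2, d(BN,U)=6, d(BN,X)=15, d(BN,Z)=1
step 2: merge (BN,Z) at d=1; branch lengths BN→0, Z→1/2; new cluster BNZ
  updated: d(BNZ,D)=14, d(BNZ,K)=25/3, d(BNZ,T)=32/3, d(BNZ,U)=29/3, d(BNZ,X)=40/3
step 3: merge (D,K) at d=2; branch lengths D→1, K→1; new cluster DK
  updated: d(BNZ,DK)=67/6, d(DK,T)=13, d(DK,U)=21/2, d(DK,X)=15
step 4: merge (BNZ,U) at d=29/3; branch lengths BNZ→13/3, U→29/6; new cluster BNUZ
  updated: d(BNUZ,DK)=11, d(BNUZ,T)=21/2, d(BNUZ,X)=15
step 5: merge (BNUZ,T) at d=21/2; branch lengths BNUZ→5/12, T→21/4; new cluster BNTUZ
  updated: d(BNTUZ,DK)=57/5, d(BNTUZ,X)=78/5
step 6: merge (BNTUZ,DK) at d=57/5; branch lengths BNTUZ→9/20, DK→47/10; new cluster BDKNTUZ
  updated: d(BDKNTUZ,X)=108/7
step 7: merge (BDKNTUZ,X) at d=108/7; branch lengths BDKNTUZ→141/70, X→54/7; new cluster BDKNTUXZ
final tree: ((((((B:1/2,N:1/2):0,Z:1/2):13/3,U:29/6):5/12,T:21/4):9/20,(D:1,K:1):47/10):141/70,X:54/7)
total length: 13949/420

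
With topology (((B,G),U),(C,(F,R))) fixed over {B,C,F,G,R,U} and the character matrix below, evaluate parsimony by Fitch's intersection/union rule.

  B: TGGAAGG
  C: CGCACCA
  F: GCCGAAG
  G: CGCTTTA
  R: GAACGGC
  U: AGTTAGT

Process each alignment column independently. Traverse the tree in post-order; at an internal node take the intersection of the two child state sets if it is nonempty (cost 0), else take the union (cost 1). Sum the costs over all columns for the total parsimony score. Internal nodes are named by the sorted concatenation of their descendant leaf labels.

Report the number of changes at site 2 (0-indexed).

3

BG@0: {T} ∪ {C} = {C,T} (union, +1)
BGU@0: {C,T} ∪ {A} = {A,C,T} (union, +1)
FR@0: {G} ∩ {G} = {G} (intersection, +0)
CFR@0: {C} ∪ {G} = {C,G} (union, +1)
BCFGRU@0: {A,C,T} ∩ {C,G} = {C} (intersection, +0)
BG@1: {G} ∩ {G} = {G} (intersection, +0)
BGU@1: {G} ∩ {G} = {G} (intersection, +0)
FR@1: {C} ∪ {A} = {A,C} (union, +1)
CFR@1: {G} ∪ {A,C} = {A,C,G} (union, +1)
BCFGRU@1: {G} ∩ {A,C,G} = {G} (intersection, +0)
BG@2: {G} ∪ {C} = {C,G} (union, +1)
BGU@2: {C,G} ∪ {T} = {C,G,T} (union, +1)
FR@2: {C} ∪ {A} = {A,C} (union, +1)
CFR@2: {C} ∩ {A,C} = {C} (intersection, +0)
BCFGRU@2: {C,G,T} ∩ {C} = {C} (intersection, +0)
BG@3: {A} ∪ {T} = {A,T} (union, +1)
BGU@3: {A,T} ∩ {T} = {T} (intersection, +0)
FR@3: {G} ∪ {C} = {C,G} (union, +1)
CFR@3: {A} ∪ {C,G} = {A,C,G} (union, +1)
BCFGRU@3: {T} ∪ {A,C,G} = {A,C,G,T} (union, +1)
BG@4: {A} ∪ {T} = {A,T} (union, +1)
BGU@4: {A,T} ∩ {A} = {A} (intersection, +0)
FR@4: {A} ∪ {G} = {A,G} (union, +1)
CFR@4: {C} ∪ {A,G} = {A,C,G} (union, +1)
BCFGRU@4: {A} ∩ {A,C,G} = {A} (intersection, +0)
BG@5: {G} ∪ {T} = {G,T} (union, +1)
BGU@5: {G,T} ∩ {G} = {G} (intersection, +0)
FR@5: {A} ∪ {G} = {A,G} (union, +1)
CFR@5: {C} ∪ {A,G} = {A,C,G} (union, +1)
BCFGRU@5: {G} ∩ {A,C,G} = {G} (intersection, +0)
BG@6: {G} ∪ {A} = {A,G} (union, +1)
BGU@6: {A,G} ∪ {T} = {A,G,T} (union, +1)
FR@6: {G} ∪ {C} = {C,G} (union, +1)
CFR@6: {A} ∪ {C,G} = {A,C,G} (union, +1)
BCFGRU@6: {A,G,T} ∩ {A,C,G} = {A,G} (intersection, +0)
per-site changes: [3, 2, 3, 4, 3, 3, 4]; total = 22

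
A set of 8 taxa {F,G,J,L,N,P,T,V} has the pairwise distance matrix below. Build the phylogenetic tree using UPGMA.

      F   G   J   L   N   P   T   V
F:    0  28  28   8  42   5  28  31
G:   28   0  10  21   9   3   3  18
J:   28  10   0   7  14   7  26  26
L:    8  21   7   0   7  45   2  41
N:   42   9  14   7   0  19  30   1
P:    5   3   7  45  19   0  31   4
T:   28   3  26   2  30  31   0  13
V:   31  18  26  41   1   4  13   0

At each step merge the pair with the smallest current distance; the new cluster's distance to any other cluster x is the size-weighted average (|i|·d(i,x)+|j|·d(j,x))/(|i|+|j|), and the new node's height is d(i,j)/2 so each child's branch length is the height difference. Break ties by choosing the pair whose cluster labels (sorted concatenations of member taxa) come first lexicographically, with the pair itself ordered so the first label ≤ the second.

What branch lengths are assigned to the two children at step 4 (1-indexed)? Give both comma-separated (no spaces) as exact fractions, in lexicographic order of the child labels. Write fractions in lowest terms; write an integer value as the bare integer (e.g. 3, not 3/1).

11/4,17/4

iteration 1: select N,V (d=1); attach at lengths (1/2, 1/2); label the merged cluster NV
  updated: d(F,NV)=73/2, d(G,NV)=27/2, d(J,NV)=20, d(L,NV)=24, d(NV,P)=23/2, d(NV,T)=43/2
iteration 2: select L,T (d=2); attach at lengths (1, 1); label the merged cluster LT
  updated: d(F,LT)=18, d(G,LT)=12, d(J,LT)=33/2, d(LT,NV)=91/4, d(LT,P)=38
iteration 3: select G,P (d=3); attach at lengths (3/2, 3/2); label the merged cluster GP
  updated: d(F,GP)=33/2, d(GP,J)=17/2, d(GP,LT)=25, d(GP,NV)=25/2
iteration 4: select GP,J (d=17/2); attach at lengths (11/4, 17/4); label the merged cluster GJP
  updated: d(F,GJP)=61/3, d(GJP,LT)=133/6, d(GJP,NV)=15
iteration 5: select GJP,NV (d=15); attach at lengths (13/4, 7); label the merged cluster GJNPV
  updated: d(F,GJNPV)=134/5, d(GJNPV,LT)=112/5
iteration 6: select F,LT (d=18); attach at lengths (9, 8); label the merged cluster FLT
  updated: d(FLT,GJNPV)=358/15
iteration 7: select FLT,GJNPV (d=358/15); attach at lengths (44/15, 133/30); label the merged cluster FGJLNPTV
final tree: ((F:9,(L:1,T:1):8):44/15,(((G:3/2,P:3/2):11/4,J:17/4):13/4,(N:1/2,V:1/2):7):133/30)
total length: 2857/60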